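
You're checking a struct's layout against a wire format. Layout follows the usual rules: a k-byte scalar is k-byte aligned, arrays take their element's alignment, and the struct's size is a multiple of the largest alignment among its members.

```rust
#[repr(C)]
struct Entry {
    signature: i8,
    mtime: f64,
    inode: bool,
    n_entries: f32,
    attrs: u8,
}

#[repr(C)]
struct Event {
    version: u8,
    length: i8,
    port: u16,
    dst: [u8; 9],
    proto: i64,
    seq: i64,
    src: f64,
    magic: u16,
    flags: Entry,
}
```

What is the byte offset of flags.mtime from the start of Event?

Entry: @0: signature [1B, align 1] → 1; +7 pad (align 8); @8: mtime [8B, align 8] → 16; @16: inode [1B, align 1] → 17; +3 pad (align 4); @20: n_entries [4B, align 4] → 24; @24: attrs [1B, align 1] → 25; +7 tail pad (align 8); size 32, align 8
@0: version [1B, align 1] → 1
@1: length [1B, align 1] → 2
@2: port [2B, align 2] → 4
@4: dst [9B, align 1] → 13
+3 pad (align 8)
@16: proto [8B, align 8] → 24
@24: seq [8B, align 8] → 32
@32: src [8B, align 8] → 40
@40: magic [2B, align 2] → 42
+6 pad (align 8)
@48: flags [32B, align 8] → 80
within Entry: mtime at 8
48 + 8 = 56

56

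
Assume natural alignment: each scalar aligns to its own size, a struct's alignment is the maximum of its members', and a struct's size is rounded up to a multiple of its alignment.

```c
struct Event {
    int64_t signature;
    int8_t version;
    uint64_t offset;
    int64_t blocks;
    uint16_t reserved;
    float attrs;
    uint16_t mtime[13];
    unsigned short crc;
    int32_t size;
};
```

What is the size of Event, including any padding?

@0: signature [8B, align 8] → 8
@8: version [1B, align 1] → 9
+7 pad (align 8)
@16: offset [8B, align 8] → 24
@24: blocks [8B, align 8] → 32
@32: reserved [2B, align 2] → 34
+2 pad (align 4)
@36: attrs [4B, align 4] → 40
@40: mtime [26B, align 2] → 66
@66: crc [2B, align 2] → 68
@68: size [4B, align 4] → 72
size 72, align 8

72 bytes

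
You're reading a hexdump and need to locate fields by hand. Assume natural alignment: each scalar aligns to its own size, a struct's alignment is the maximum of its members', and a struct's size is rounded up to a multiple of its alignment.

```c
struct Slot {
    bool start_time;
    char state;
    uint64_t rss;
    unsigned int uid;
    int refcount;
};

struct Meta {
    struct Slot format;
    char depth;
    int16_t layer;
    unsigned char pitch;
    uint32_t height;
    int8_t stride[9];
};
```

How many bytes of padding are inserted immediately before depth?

0

Slot: @0: start_time [1B, align 1] → 1; @1: state [1B, align 1] → 2; +6 pad (align 8); @8: rss [8B, align 8] → 16; @16: uid [4B, align 4] → 20; @20: refcount [4B, align 4] → 24; size 24, align 8
@0: format [24B, align 8] → 24
@24: depth [1B, align 1] → 25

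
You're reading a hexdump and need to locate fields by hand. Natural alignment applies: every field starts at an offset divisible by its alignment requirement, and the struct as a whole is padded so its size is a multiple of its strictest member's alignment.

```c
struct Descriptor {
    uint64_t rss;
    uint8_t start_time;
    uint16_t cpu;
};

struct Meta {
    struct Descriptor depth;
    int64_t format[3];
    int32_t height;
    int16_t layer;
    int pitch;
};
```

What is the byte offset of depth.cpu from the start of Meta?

10

Descriptor: rss at 0 (size 8, align 8) → ends 8; start_time at 8 (size 1, align 1) → ends 9; pad 1 to align 2 for cpu; cpu at 10 (size 2, align 2) → ends 12; tail pad 4 to reach multiple of 8; total 16 bytes, alignment 8
depth at 0 (size 16, align 8) → ends 16
within Descriptor: cpu at 10
0 + 10 = 10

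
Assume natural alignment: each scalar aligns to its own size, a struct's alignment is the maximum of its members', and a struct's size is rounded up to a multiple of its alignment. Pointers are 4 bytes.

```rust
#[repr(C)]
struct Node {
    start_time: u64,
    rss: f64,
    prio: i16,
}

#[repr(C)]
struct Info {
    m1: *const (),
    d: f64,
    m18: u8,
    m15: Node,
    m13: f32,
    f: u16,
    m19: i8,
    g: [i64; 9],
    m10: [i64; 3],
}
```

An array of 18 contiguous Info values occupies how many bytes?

2736

Node: start_time at 0 (size 8, align 8) → ends 8; rss at 8 (size 8, align 8) → ends 16; prio at 16 (size 2, align 2) → ends 18; tail pad 6 to reach multiple of 8; total 24 bytes, alignment 8
m1 at 0 (size 4, align 4) → ends 4
pad 4 to align 8 for d
d at 8 (size 8, align 8) → ends 16
m18 at 16 (size 1, align 1) → ends 17
pad 7 to align 8 for m15
m15 at 24 (size 24, align 8) → ends 48
m13 at 48 (size 4, align 4) → ends 52
f at 52 (size 2, align 2) → ends 54
m19 at 54 (size 1, align 1) → ends 55
pad 1 to align 8 for g
g at 56 (size 72, align 8) → ends 128
m10 at 128 (size 24, align 8) → ends 152
total 152 bytes, alignment 8
array of 18: 18 × 152 = 2736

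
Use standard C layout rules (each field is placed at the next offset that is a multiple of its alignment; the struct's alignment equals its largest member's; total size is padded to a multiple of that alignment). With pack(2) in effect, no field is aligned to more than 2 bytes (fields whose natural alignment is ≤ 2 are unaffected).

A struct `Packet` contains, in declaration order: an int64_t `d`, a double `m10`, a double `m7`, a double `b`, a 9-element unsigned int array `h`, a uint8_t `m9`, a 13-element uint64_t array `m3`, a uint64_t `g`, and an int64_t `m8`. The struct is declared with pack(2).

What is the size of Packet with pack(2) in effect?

190

0..8  d  (8B, 2-aligned)
8..16  m10  (8B, 2-aligned)
16..24  m7  (8B, 2-aligned)
24..32  b  (8B, 2-aligned)
32..68  h  (36B, 2-aligned)
68..69  m9  (1B, 1-aligned)
69..70  -- padding (1B)
70..174  m3  (104B, 2-aligned)
174..182  g  (8B, 2-aligned)
182..190  m8  (8B, 2-aligned)
sizeof = 190, alignof = 2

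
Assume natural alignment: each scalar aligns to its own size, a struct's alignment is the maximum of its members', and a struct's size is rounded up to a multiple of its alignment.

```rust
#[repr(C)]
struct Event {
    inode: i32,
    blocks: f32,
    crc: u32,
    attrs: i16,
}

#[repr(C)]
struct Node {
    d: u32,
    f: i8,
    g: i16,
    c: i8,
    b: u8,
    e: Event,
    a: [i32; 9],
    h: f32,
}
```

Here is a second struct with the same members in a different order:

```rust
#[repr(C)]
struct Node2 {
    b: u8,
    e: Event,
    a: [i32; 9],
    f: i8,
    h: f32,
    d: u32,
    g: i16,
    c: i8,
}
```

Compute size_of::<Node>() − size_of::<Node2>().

-4

Event: @0: inode [4B, align 4] → 4; @4: blocks [4B, align 4] → 8; @8: crc [4B, align 4] → 12; @12: attrs [2B, align 2] → 14; +2 tail pad (align 4); size 16, align 4
@0: d [4B, align 4] → 4
@4: f [1B, align 1] → 5
+1 pad (align 2)
@6: g [2B, align 2] → 8
@8: c [1B, align 1] → 9
@9: b [1B, align 1] → 10
+2 pad (align 4)
@12: e [16B, align 4] → 28
@28: a [36B, align 4] → 64
@64: h [4B, align 4] → 68
size 68, align 4
— Node2 —
@0: b [1B, align 1] → 1
+3 pad (align 4)
@4: e [16B, align 4] → 20
@20: a [36B, align 4] → 56
@56: f [1B, align 1] → 57
+3 pad (align 4)
@60: h [4B, align 4] → 64
@64: d [4B, align 4] → 68
@68: g [2B, align 2] → 70
@70: c [1B, align 1] → 71
+1 tail pad (align 4)
size 72, align 4
68 − 72 = -4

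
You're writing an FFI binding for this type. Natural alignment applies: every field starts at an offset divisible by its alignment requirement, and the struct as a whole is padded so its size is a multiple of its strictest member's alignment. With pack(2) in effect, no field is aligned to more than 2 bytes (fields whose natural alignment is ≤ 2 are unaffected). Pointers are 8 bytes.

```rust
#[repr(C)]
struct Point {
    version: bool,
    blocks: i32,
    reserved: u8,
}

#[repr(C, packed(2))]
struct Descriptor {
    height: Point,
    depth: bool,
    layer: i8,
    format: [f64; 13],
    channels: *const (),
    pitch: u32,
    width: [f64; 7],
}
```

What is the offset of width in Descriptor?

Point: 0..1  version  (1B, 1-aligned); 1..4  -- padding (3B); 4..8  blocks  (4B, 4-aligned); 8..9  reserved  (1B, 1-aligned); 9..12  -- tail padding (3B); sizeof = 12, alignof = 4
0..12  height  (12B, 2-aligned)
12..13  depth  (1B, 1-aligned)
13..14  layer  (1B, 1-aligned)
14..118  format  (104B, 2-aligned)
118..126  channels  (8B, 2-aligned)
126..130  pitch  (4B, 2-aligned)
130..186  width  (56B, 2-aligned)

130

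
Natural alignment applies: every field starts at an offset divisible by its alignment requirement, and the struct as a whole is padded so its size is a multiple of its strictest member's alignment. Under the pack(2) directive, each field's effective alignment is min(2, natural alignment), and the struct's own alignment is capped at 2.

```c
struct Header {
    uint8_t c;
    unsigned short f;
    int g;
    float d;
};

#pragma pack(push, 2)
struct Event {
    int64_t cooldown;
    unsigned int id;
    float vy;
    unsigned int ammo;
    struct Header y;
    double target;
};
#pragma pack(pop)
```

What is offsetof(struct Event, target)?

Header: c at 0 (size 1, align 1) → ends 1; pad 1 to align 2 for f; f at 2 (size 2, align 2) → ends 4; g at 4 (size 4, align 4) → ends 8; d at 8 (size 4, align 4) → ends 12; total 12 bytes, alignment 4
cooldown at 0 (size 8, align 2) → ends 8
id at 8 (size 4, align 2) → ends 12
vy at 12 (size 4, align 2) → ends 16
ammo at 16 (size 4, align 2) → ends 20
y at 20 (size 12, align 2) → ends 32
target at 32 (size 8, align 2) → ends 40

32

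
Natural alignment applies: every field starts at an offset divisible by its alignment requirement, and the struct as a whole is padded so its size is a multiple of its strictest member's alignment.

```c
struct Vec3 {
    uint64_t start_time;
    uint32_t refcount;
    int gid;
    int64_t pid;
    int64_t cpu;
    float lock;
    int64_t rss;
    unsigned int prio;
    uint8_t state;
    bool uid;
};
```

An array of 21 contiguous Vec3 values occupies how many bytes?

1176

@0: start_time [8B, align 8] → 8
@8: refcount [4B, align 4] → 12
@12: gid [4B, align 4] → 16
@16: pid [8B, align 8] → 24
@24: cpu [8B, align 8] → 32
@32: lock [4B, align 4] → 36
+4 pad (align 8)
@40: rss [8B, align 8] → 48
@48: prio [4B, align 4] → 52
@52: state [1B, align 1] → 53
@53: uid [1B, align 1] → 54
+2 tail pad (align 8)
size 56, align 8
array of 21: 21 × 56 = 1176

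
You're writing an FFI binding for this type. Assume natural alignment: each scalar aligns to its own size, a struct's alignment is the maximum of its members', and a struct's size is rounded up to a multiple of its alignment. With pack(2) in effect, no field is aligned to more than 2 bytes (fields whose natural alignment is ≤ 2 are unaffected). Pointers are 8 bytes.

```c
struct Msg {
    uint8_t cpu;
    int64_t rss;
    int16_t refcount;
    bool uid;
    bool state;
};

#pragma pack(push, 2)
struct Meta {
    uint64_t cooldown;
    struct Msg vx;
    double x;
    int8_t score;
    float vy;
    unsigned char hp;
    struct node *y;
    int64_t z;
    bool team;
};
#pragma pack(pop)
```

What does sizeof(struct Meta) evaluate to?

66

Msg: @0: cpu [1B, align 1] → 1; +7 pad (align 8); @8: rss [8B, align 8] → 16; @16: refcount [2B, align 2] → 18; @18: uid [1B, align 1] → 19; @19: state [1B, align 1] → 20; +4 tail pad (align 8); size 24, align 8
@0: cooldown [8B, align 2] → 8
@8: vx [24B, align 2] → 32
@32: x [8B, align 2] → 40
@40: score [1B, align 1] → 41
+1 pad (align 2)
@42: vy [4B, align 2] → 46
@46: hp [1B, align 1] → 47
+1 pad (align 2)
@48: y [8B, align 2] → 56
@56: z [8B, align 2] → 64
@64: team [1B, align 1] → 65
+1 tail pad (align 2)
size 66, align 2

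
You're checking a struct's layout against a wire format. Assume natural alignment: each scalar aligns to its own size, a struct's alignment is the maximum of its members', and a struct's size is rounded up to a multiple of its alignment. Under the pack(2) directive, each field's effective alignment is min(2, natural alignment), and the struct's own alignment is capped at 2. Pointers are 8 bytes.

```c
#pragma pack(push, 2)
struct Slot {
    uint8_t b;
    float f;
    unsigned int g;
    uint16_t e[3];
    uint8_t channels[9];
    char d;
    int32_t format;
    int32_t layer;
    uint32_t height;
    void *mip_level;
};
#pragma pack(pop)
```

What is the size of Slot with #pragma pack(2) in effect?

@0: b [1B, align 1] → 1
+1 pad (align 2)
@2: f [4B, align 2] → 6
@6: g [4B, align 2] → 10
@10: e [6B, align 2] → 16
@16: channels [9B, align 1] → 25
@25: d [1B, align 1] → 26
@26: format [4B, align 2] → 30
@30: layer [4B, align 2] → 34
@34: height [4B, align 2] → 38
@38: mip_level [8B, align 2] → 46
size 46, align 2

46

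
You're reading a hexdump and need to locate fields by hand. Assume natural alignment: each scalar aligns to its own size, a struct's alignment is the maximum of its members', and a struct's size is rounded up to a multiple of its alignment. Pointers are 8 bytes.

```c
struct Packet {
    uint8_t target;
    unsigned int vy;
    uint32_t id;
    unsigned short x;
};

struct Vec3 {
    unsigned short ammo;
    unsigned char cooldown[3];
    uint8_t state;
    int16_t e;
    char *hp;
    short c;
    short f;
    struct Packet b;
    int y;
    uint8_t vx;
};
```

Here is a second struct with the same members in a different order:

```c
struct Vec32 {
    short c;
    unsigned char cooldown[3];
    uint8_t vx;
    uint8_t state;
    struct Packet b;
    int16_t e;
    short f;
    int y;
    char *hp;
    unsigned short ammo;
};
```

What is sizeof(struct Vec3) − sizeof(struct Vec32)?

Packet: @0: target [1B, align 1] → 1; +3 pad (align 4); @4: vy [4B, align 4] → 8; @8: id [4B, align 4] → 12; @12: x [2B, align 2] → 14; +2 tail pad (align 4); size 16, align 4
@0: ammo [2B, align 2] → 2
@2: cooldown [3B, align 1] → 5
@5: state [1B, align 1] → 6
@6: e [2B, align 2] → 8
@8: hp [8B, align 8] → 16
@16: c [2B, align 2] → 18
@18: f [2B, align 2] → 20
@20: b [16B, align 4] → 36
@36: y [4B, align 4] → 40
@40: vx [1B, align 1] → 41
+7 tail pad (align 8)
size 48, align 8
— Vec32 —
@0: c [2B, align 2] → 2
@2: cooldown [3B, align 1] → 5
@5: vx [1B, align 1] → 6
@6: state [1B, align 1] → 7
+1 pad (align 4)
@8: b [16B, align 4] → 24
@24: e [2B, align 2] → 26
@26: f [2B, align 2] → 28
@28: y [4B, align 4] → 32
@32: hp [8B, align 8] → 40
@40: ammo [2B, align 2] → 42
+6 tail pad (align 8)
size 48, align 8
48 − 48 = 0

0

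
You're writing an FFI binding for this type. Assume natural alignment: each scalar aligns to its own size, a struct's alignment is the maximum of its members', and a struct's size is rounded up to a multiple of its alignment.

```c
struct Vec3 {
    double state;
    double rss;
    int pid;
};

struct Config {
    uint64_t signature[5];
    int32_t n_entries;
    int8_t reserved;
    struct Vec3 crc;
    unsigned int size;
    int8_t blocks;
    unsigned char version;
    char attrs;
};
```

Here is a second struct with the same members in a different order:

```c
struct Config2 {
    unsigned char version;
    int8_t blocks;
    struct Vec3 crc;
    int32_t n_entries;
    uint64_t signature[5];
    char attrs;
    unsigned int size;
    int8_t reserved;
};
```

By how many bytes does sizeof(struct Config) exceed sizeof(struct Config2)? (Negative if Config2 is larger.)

-16

Vec3: @0: state [8B, align 8] → 8; @8: rss [8B, align 8] → 16; @16: pid [4B, align 4] → 20; +4 tail pad (align 8); size 24, align 8
@0: signature [40B, align 8] → 40
@40: n_entries [4B, align 4] → 44
@44: reserved [1B, align 1] → 45
+3 pad (align 8)
@48: crc [24B, align 8] → 72
@72: size [4B, align 4] → 76
@76: blocks [1B, align 1] → 77
@77: version [1B, align 1] → 78
@78: attrs [1B, align 1] → 79
+1 tail pad (align 8)
size 80, align 8
— Config2 —
@0: version [1B, align 1] → 1
@1: blocks [1B, align 1] → 2
+6 pad (align 8)
@8: crc [24B, align 8] → 32
@32: n_entries [4B, align 4] → 36
+4 pad (align 8)
@40: signature [40B, align 8] → 80
@80: attrs [1B, align 1] → 81
+3 pad (align 4)
@84: size [4B, align 4] → 88
@88: reserved [1B, align 1] → 89
+7 tail pad (align 8)
size 96, align 8
80 − 96 = -16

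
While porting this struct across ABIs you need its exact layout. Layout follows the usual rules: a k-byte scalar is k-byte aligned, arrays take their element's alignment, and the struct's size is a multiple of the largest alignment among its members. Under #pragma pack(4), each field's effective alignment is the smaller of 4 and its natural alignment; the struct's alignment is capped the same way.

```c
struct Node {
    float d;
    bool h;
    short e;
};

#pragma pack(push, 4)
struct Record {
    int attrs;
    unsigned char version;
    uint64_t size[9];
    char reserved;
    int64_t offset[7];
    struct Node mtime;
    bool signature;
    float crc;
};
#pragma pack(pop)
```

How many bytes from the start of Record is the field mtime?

Node: d at 0 (size 4, align 4) → ends 4; h at 4 (size 1, align 1) → ends 5; pad 1 to align 2 for e; e at 6 (size 2, align 2) → ends 8; total 8 bytes, alignment 4
attrs at 0 (size 4, align 4) → ends 4
version at 4 (size 1, align 1) → ends 5
pad 3 to align 4 for size
size at 8 (size 72, align 4) → ends 80
reserved at 80 (size 1, align 1) → ends 81
pad 3 to align 4 for offset
offset at 84 (size 56, align 4) → ends 140
mtime at 140 (size 8, align 4) → ends 148

140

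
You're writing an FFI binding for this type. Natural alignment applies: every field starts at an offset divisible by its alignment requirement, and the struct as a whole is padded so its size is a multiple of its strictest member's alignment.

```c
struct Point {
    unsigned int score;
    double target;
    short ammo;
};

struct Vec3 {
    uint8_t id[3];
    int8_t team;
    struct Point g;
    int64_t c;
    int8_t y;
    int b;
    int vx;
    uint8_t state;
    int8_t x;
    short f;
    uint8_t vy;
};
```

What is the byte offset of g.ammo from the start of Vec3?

Point: @0: score [4B, align 4] → 4; +4 pad (align 8); @8: target [8B, align 8] → 16; @16: ammo [2B, align 2] → 18; +6 tail pad (align 8); size 24, align 8
@0: id [3B, align 1] → 3
@3: team [1B, align 1] → 4
+4 pad (align 8)
@8: g [24B, align 8] → 32
within Point: ammo at 16
8 + 16 = 24

24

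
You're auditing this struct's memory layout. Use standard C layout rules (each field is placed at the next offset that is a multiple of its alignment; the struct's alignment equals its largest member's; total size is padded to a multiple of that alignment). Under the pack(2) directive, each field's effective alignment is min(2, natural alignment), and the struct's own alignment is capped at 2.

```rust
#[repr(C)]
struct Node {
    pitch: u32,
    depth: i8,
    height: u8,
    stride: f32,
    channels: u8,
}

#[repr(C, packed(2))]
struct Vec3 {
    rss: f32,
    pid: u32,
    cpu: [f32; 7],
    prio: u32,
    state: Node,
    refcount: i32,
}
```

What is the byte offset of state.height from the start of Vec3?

Node: 0..4  pitch  (4B, 4-aligned); 4..5  depth  (1B, 1-aligned); 5..6  height  (1B, 1-aligned); 6..8  -- padding (2B); 8..12  stride  (4B, 4-aligned); 12..13  channels  (1B, 1-aligned); 13..16  -- tail padding (3B); sizeof = 16, alignof = 4
0..4  rss  (4B, 2-aligned)
4..8  pid  (4B, 2-aligned)
8..36  cpu  (28B, 2-aligned)
36..40  prio  (4B, 2-aligned)
40..56  state  (16B, 2-aligned)
within Node: height at 5
40 + 5 = 45

45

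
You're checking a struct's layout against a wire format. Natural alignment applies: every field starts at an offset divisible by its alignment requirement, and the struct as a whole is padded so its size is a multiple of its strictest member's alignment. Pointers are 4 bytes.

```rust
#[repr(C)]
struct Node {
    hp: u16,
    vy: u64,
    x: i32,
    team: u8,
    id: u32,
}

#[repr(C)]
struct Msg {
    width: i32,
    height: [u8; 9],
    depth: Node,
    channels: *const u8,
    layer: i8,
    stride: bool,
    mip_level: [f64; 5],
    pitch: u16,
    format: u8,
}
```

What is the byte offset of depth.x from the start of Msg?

32

Node: hp at 0 (size 2, align 2) → ends 2; pad 6 to align 8 for vy; vy at 8 (size 8, align 8) → ends 16; x at 16 (size 4, align 4) → ends 20; team at 20 (size 1, align 1) → ends 21; pad 3 to align 4 for id; id at 24 (size 4, align 4) → ends 28; tail pad 4 to reach multiple of 8; total 32 bytes, alignment 8
width at 0 (size 4, align 4) → ends 4
height at 4 (size 9, align 1) → ends 13
pad 3 to align 8 for depth
depth at 16 (size 32, align 8) → ends 48
within Node: x at 16
16 + 16 = 32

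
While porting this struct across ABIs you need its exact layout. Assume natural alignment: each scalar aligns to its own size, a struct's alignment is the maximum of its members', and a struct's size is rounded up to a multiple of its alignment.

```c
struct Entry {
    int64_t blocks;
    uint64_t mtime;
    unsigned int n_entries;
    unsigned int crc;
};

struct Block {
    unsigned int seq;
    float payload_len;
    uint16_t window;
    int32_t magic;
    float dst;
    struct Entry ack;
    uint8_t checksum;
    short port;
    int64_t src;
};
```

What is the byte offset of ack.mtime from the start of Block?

32

Entry: @0: blocks [8B, align 8] → 8; @8: mtime [8B, align 8] → 16; @16: n_entries [4B, align 4] → 20; @20: crc [4B, align 4] → 24; size 24, align 8
@0: seq [4B, align 4] → 4
@4: payload_len [4B, align 4] → 8
@8: window [2B, align 2] → 10
+2 pad (align 4)
@12: magic [4B, align 4] → 16
@16: dst [4B, align 4] → 20
+4 pad (align 8)
@24: ack [24B, align 8] → 48
within Entry: mtime at 8
24 + 8 = 32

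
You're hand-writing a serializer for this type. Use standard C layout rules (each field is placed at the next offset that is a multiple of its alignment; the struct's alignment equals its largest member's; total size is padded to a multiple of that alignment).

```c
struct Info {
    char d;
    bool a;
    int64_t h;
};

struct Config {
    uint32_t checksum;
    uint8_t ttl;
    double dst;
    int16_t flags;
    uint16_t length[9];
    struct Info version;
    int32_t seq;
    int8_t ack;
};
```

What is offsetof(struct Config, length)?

Info: 0..1  d  (1B, 1-aligned); 1..2  a  (1B, 1-aligned); 2..8  -- padding (6B); 8..16  h  (8B, 8-aligned); sizeof = 16, alignof = 8
0..4  checksum  (4B, 4-aligned)
4..5  ttl  (1B, 1-aligned)
5..8  -- padding (3B)
8..16  dst  (8B, 8-aligned)
16..18  flags  (2B, 2-aligned)
18..36  length  (18B, 2-aligned)

18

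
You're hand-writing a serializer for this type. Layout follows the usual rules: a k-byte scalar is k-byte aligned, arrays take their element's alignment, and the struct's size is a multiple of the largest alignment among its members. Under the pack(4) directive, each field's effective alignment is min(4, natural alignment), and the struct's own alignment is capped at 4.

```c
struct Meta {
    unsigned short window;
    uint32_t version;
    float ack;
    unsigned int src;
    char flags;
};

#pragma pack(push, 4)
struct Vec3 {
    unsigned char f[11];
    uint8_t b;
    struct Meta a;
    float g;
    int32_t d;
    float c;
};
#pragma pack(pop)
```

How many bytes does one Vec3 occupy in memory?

Meta: @0: window [2B, align 2] → 2; +2 pad (align 4); @4: version [4B, align 4] → 8; @8: ack [4B, align 4] → 12; @12: src [4B, align 4] → 16; @16: flags [1B, align 1] → 17; +3 tail pad (align 4); size 20, align 4
@0: f [11B, align 1] → 11
@11: b [1B, align 1] → 12
@12: a [20B, align 4] → 32
@32: g [4B, align 4] → 36
@36: d [4B, align 4] → 40
@40: c [4B, align 4] → 44
size 44, align 4

44 bytes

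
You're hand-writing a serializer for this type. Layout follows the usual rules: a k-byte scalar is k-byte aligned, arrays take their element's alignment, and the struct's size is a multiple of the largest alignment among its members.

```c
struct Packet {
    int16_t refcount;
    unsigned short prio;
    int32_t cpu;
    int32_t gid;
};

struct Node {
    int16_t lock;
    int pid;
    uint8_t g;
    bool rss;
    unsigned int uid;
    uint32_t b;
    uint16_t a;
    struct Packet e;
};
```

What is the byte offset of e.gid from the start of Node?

Packet: 0..2  refcount  (2B, 2-aligned); 2..4  prio  (2B, 2-aligned); 4..8  cpu  (4B, 4-aligned); 8..12  gid  (4B, 4-aligned); sizeof = 12, alignof = 4
0..2  lock  (2B, 2-aligned)
2..4  -- padding (2B)
4..8  pid  (4B, 4-aligned)
8..9  g  (1B, 1-aligned)
9..10  rss  (1B, 1-aligned)
10..12  -- padding (2B)
12..16  uid  (4B, 4-aligned)
16..20  b  (4B, 4-aligned)
20..22  a  (2B, 2-aligned)
22..24  -- padding (2B)
24..36  e  (12B, 4-aligned)
within Packet: gid at 8
24 + 8 = 32

32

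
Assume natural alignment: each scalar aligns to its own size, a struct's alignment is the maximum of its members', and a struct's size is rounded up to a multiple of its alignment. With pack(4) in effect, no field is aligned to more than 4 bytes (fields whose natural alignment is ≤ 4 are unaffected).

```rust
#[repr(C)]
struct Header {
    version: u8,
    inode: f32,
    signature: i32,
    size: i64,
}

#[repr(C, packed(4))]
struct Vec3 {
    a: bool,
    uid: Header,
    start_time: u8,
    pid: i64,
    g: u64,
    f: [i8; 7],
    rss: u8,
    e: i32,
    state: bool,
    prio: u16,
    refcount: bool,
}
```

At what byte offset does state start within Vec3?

Header: @0: version [1B, align 1] → 1; +3 pad (align 4); @4: inode [4B, align 4] → 8; @8: signature [4B, align 4] → 12; +4 pad (align 8); @16: size [8B, align 8] → 24; size 24, align 8
@0: a [1B, align 1] → 1
+3 pad (align 4)
@4: uid [24B, align 4] → 28
@28: start_time [1B, align 1] → 29
+3 pad (align 4)
@32: pid [8B, align 4] → 40
@40: g [8B, align 4] → 48
@48: f [7B, align 1] → 55
@55: rss [1B, align 1] → 56
@56: e [4B, align 4] → 60
@60: state [1B, align 1] → 61

60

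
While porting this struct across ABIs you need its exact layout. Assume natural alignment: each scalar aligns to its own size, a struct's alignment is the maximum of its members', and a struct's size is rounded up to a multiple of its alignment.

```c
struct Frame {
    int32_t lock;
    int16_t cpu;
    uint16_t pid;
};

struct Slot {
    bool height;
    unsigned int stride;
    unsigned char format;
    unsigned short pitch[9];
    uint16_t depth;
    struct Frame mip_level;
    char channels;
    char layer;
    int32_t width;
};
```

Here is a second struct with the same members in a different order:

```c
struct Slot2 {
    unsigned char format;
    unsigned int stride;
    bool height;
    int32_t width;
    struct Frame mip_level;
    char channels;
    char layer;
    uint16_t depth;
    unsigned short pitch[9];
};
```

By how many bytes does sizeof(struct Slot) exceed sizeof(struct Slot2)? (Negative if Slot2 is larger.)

0

Frame: 0..4  lock  (4B, 4-aligned); 4..6  cpu  (2B, 2-aligned); 6..8  pid  (2B, 2-aligned); sizeof = 8, alignof = 4
0..1  height  (1B, 1-aligned)
1..4  -- padding (3B)
4..8  stride  (4B, 4-aligned)
8..9  format  (1B, 1-aligned)
9..10  -- padding (1B)
10..28  pitch  (18B, 2-aligned)
28..30  depth  (2B, 2-aligned)
30..32  -- padding (2B)
32..40  mip_level  (8B, 4-aligned)
40..41  channels  (1B, 1-aligned)
41..42  layer  (1B, 1-aligned)
42..44  -- padding (2B)
44..48  width  (4B, 4-aligned)
sizeof = 48, alignof = 4
— Slot2 —
0..1  format  (1B, 1-aligned)
1..4  -- padding (3B)
4..8  stride  (4B, 4-aligned)
8..9  height  (1B, 1-aligned)
9..12  -- padding (3B)
12..16  width  (4B, 4-aligned)
16..24  mip_level  (8B, 4-aligned)
24..25  channels  (1B, 1-aligned)
25..26  layer  (1B, 1-aligned)
26..28  depth  (2B, 2-aligned)
28..46  pitch  (18B, 2-aligned)
46..48  -- tail padding (2B)
sizeof = 48, alignof = 4
48 − 48 = 0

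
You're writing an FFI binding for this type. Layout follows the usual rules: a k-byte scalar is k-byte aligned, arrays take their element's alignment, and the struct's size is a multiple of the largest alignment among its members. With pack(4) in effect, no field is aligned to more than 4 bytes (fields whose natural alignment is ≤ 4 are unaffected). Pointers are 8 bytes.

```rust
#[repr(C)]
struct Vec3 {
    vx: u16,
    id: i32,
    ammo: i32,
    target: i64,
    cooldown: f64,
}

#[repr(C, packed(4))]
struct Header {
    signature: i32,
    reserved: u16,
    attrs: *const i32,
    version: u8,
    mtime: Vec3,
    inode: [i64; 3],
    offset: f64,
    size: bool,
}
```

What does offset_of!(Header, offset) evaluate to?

76

Vec3: 0..2  vx  (2B, 2-aligned); 2..4  -- padding (2B); 4..8  id  (4B, 4-aligned); 8..12  ammo  (4B, 4-aligned); 12..16  -- padding (4B); 16..24  target  (8B, 8-aligned); 24..32  cooldown  (8B, 8-aligned); sizeof = 32, alignof = 8
0..4  signature  (4B, 4-aligned)
4..6  reserved  (2B, 2-aligned)
6..8  -- padding (2B)
8..16  attrs  (8B, 4-aligned)
16..17  version  (1B, 1-aligned)
17..20  -- padding (3B)
20..52  mtime  (32B, 4-aligned)
52..76  inode  (24B, 4-aligned)
76..84  offset  (8B, 4-aligned)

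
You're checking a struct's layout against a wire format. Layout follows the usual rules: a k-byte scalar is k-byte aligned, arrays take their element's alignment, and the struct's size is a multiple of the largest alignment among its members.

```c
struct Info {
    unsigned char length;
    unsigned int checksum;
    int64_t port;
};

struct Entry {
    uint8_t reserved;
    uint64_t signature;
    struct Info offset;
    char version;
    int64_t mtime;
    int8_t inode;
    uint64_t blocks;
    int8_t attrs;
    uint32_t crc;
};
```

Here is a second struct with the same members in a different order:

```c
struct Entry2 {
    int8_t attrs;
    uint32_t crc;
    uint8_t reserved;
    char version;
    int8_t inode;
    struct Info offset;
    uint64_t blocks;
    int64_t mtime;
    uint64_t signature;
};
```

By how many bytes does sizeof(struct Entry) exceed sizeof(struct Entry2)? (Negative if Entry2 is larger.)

16

Info: length at 0 (size 1, align 1) → ends 1; pad 3 to align 4 for checksum; checksum at 4 (size 4, align 4) → ends 8; port at 8 (size 8, align 8) → ends 16; total 16 bytes, alignment 8
reserved at 0 (size 1, align 1) → ends 1
pad 7 to align 8 for signature
signature at 8 (size 8, align 8) → ends 16
offset at 16 (size 16, align 8) → ends 32
version at 32 (size 1, align 1) → ends 33
pad 7 to align 8 for mtime
mtime at 40 (size 8, align 8) → ends 48
inode at 48 (size 1, align 1) → ends 49
pad 7 to align 8 for blocks
blocks at 56 (size 8, align 8) → ends 64
attrs at 64 (size 1, align 1) → ends 65
pad 3 to align 4 for crc
crc at 68 (size 4, align 4) → ends 72
total 72 bytes, alignment 8
— Entry2 —
attrs at 0 (size 1, align 1) → ends 1
pad 3 to align 4 for crc
crc at 4 (size 4, align 4) → ends 8
reserved at 8 (size 1, align 1) → ends 9
version at 9 (size 1, align 1) → ends 10
inode at 10 (size 1, align 1) → ends 11
pad 5 to align 8 for offset
offset at 16 (size 16, align 8) → ends 32
blocks at 32 (size 8, align 8) → ends 40
mtime at 40 (size 8, align 8) → ends 48
signature at 48 (size 8, align 8) → ends 56
total 56 bytes, alignment 8
72 − 56 = 16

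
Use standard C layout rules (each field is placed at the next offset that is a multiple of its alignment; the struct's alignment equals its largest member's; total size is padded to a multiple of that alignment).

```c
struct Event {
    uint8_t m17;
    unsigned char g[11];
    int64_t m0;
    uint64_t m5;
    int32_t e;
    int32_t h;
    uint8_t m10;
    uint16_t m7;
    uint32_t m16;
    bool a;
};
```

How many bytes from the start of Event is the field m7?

m17 at 0 (size 1, align 1) → ends 1
g at 1 (size 11, align 1) → ends 12
pad 4 to align 8 for m0
m0 at 16 (size 8, align 8) → ends 24
m5 at 24 (size 8, align 8) → ends 32
e at 32 (size 4, align 4) → ends 36
h at 36 (size 4, align 4) → ends 40
m10 at 40 (size 1, align 1) → ends 41
pad 1 to align 2 for m7
m7 at 42 (size 2, align 2) → ends 44

42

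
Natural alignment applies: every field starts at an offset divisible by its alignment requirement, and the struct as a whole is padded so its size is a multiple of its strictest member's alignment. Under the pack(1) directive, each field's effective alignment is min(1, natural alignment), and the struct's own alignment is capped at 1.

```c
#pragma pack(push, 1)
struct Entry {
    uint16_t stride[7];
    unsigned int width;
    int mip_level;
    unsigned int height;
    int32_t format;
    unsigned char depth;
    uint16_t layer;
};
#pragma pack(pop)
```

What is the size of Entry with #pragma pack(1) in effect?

0..14  stride  (14B, 1-aligned)
14..18  width  (4B, 1-aligned)
18..22  mip_level  (4B, 1-aligned)
22..26  height  (4B, 1-aligned)
26..30  format  (4B, 1-aligned)
30..31  depth  (1B, 1-aligned)
31..33  layer  (2B, 1-aligned)
sizeof = 33, alignof = 1

33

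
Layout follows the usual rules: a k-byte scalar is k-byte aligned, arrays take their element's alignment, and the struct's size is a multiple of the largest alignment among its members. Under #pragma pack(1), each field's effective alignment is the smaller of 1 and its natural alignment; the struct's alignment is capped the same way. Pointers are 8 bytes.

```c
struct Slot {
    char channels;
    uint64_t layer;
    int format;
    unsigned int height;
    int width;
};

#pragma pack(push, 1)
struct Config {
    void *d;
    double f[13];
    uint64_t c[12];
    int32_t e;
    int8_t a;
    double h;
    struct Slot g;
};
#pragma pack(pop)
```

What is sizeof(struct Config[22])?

5566

Slot: 0..1  channels  (1B, 1-aligned); 1..8  -- padding (7B); 8..16  layer  (8B, 8-aligned); 16..20  format  (4B, 4-aligned); 20..24  height  (4B, 4-aligned); 24..28  width  (4B, 4-aligned); 28..32  -- tail padding (4B); sizeof = 32, alignof = 8
0..8  d  (8B, 1-aligned)
8..112  f  (104B, 1-aligned)
112..208  c  (96B, 1-aligned)
208..212  e  (4B, 1-aligned)
212..213  a  (1B, 1-aligned)
213..221  h  (8B, 1-aligned)
221..253  g  (32B, 1-aligned)
sizeof = 253, alignof = 1
array of 22: 22 × 253 = 5566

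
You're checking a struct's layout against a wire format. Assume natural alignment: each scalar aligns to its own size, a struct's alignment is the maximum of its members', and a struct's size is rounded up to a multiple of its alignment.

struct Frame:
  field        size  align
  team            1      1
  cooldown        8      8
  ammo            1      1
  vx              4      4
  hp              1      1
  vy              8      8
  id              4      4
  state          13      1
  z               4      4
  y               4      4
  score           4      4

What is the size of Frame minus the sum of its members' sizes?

20

@0: team [1B, align 1] → 1
+7 pad (align 8)
@8: cooldown [8B, align 8] → 16
@16: ammo [1B, align 1] → 17
+3 pad (align 4)
@20: vx [4B, align 4] → 24
@24: hp [1B, align 1] → 25
+7 pad (align 8)
@32: vy [8B, align 8] → 40
@40: id [4B, align 4] → 44
@44: state [13B, align 1] → 57
+3 pad (align 4)
@60: z [4B, align 4] → 64
@64: y [4B, align 4] → 68
@68: score [4B, align 4] → 72
size 72, align 8
data bytes 52, size 72 → padding 20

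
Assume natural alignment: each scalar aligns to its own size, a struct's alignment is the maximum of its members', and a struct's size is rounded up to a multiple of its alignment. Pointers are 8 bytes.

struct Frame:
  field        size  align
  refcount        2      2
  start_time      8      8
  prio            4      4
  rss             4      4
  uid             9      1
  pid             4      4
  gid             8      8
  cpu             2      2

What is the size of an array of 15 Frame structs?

@0: refcount [2B, align 2] → 2
+6 pad (align 8)
@8: start_time [8B, align 8] → 16
@16: prio [4B, align 4] → 20
@20: rss [4B, align 4] → 24
@24: uid [9B, align 1] → 33
+3 pad (align 4)
@36: pid [4B, align 4] → 40
@40: gid [8B, align 8] → 48
@48: cpu [2B, align 2] → 50
+6 tail pad (align 8)
size 56, align 8
array of 15: 15 × 56 = 840

840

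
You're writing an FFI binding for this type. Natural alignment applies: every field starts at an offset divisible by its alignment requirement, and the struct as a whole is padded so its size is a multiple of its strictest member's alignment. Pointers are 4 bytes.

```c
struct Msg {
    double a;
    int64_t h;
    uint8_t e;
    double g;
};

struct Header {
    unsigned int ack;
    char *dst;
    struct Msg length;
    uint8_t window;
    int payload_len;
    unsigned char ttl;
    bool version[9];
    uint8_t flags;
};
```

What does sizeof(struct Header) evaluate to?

Msg: 0..8  a  (8B, 8-aligned); 8..16  h  (8B, 8-aligned); 16..17  e  (1B, 1-aligned); 17..24  -- padding (7B); 24..32  g  (8B, 8-aligned); sizeof = 32, alignof = 8
0..4  ack  (4B, 4-aligned)
4..8  dst  (4B, 4-aligned)
8..40  length  (32B, 8-aligned)
40..41  window  (1B, 1-aligned)
41..44  -- padding (3B)
44..48  payload_len  (4B, 4-aligned)
48..49  ttl  (1B, 1-aligned)
49..58  version  (9B, 1-aligned)
58..59  flags  (1B, 1-aligned)
59..64  -- tail padding (5B)
sizeof = 64, alignof = 8

64 bytes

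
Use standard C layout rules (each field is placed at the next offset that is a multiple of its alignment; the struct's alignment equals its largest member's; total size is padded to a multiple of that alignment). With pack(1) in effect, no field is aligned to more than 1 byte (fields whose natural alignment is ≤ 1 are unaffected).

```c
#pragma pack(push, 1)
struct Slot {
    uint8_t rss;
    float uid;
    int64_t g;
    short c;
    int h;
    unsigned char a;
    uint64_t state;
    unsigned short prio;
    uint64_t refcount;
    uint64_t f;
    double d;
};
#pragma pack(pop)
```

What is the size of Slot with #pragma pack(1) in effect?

54

0..1  rss  (1B, 1-aligned)
1..5  uid  (4B, 1-aligned)
5..13  g  (8B, 1-aligned)
13..15  c  (2B, 1-aligned)
15..19  h  (4B, 1-aligned)
19..20  a  (1B, 1-aligned)
20..28  state  (8B, 1-aligned)
28..30  prio  (2B, 1-aligned)
30..38  refcount  (8B, 1-aligned)
38..46  f  (8B, 1-aligned)
46..54  d  (8B, 1-aligned)
sizeof = 54, alignof = 1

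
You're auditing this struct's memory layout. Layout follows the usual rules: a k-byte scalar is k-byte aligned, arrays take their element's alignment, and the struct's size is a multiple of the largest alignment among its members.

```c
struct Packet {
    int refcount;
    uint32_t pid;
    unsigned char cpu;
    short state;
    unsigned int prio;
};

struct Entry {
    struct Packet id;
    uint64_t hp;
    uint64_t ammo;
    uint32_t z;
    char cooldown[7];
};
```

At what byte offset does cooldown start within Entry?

36

Packet: 0..4  refcount  (4B, 4-aligned); 4..8  pid  (4B, 4-aligned); 8..9  cpu  (1B, 1-aligned); 9..10  -- padding (1B); 10..12  state  (2B, 2-aligned); 12..16  prio  (4B, 4-aligned); sizeof = 16, alignof = 4
0..16  id  (16B, 4-aligned)
16..24  hp  (8B, 8-aligned)
24..32  ammo  (8B, 8-aligned)
32..36  z  (4B, 4-aligned)
36..43  cooldown  (7B, 1-aligned)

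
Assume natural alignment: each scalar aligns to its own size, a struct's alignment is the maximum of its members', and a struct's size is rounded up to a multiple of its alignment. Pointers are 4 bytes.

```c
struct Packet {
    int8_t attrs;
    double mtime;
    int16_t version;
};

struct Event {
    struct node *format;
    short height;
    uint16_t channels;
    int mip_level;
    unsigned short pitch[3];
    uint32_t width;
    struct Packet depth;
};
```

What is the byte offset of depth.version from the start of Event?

40

Packet: attrs at 0 (size 1, align 1) → ends 1; pad 7 to align 8 for mtime; mtime at 8 (size 8, align 8) → ends 16; version at 16 (size 2, align 2) → ends 18; tail pad 6 to reach multiple of 8; total 24 bytes, alignment 8
format at 0 (size 4, align 4) → ends 4
height at 4 (size 2, align 2) → ends 6
channels at 6 (size 2, align 2) → ends 8
mip_level at 8 (size 4, align 4) → ends 12
pitch at 12 (size 6, align 2) → ends 18
pad 2 to align 4 for width
width at 20 (size 4, align 4) → ends 24
depth at 24 (size 24, align 8) → ends 48
within Packet: version at 16
24 + 16 = 40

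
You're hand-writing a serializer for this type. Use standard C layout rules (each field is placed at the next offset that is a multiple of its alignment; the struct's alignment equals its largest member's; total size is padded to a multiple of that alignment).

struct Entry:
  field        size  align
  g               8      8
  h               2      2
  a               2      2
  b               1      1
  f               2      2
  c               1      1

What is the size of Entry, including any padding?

24

@0: g [8B, align 8] → 8
@8: h [2B, align 2] → 10
@10: a [2B, align 2] → 12
@12: b [1B, align 1] → 13
+1 pad (align 2)
@14: f [2B, align 2] → 16
@16: c [1B, align 1] → 17
+7 tail pad (align 8)
size 24, align 8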